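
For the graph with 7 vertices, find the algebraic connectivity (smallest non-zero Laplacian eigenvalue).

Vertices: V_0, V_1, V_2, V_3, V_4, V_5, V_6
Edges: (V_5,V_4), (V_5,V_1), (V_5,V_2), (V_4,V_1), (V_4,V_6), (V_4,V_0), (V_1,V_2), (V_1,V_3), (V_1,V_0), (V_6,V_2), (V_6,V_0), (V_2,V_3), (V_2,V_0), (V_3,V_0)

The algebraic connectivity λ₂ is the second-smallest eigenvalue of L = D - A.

Degrees: deg(V_0) = 5, deg(V_1) = 5, deg(V_2) = 5, deg(V_3) = 3, deg(V_4) = 4, deg(V_5) = 3, deg(V_6) = 3.
L = D − A with rows/columns ordered (V_0, V_1, V_2, V_3, V_4, V_5, V_6):
  [ 5, -1, -1, -1, -1,  0, -1]
  [-1,  5, -1, -1, -1, -1,  0]
  [-1, -1,  5, -1,  0, -1, -1]
  [-1, -1, -1,  3,  0,  0,  0]
  [-1, -1,  0,  0,  4, -1, -1]
  [ 0, -1, -1,  0, -1,  3,  0]
  [-1,  0, -1,  0, -1,  0,  3]
Characteristic polynomial: det(λI − L) = λ(λ² − 8λ + 14)(λ² − 9λ + 17)(λ² − 11λ + 29).
Roots: λ = 0; (λ² − 8λ + 14) = 0 ⇒ λ = 4 ± √2 ≈ 2.5858, 5.4142; (λ² − 9λ + 17) = 0 ⇒ λ = (9 ± √13)/2 ≈ 2.6972, 6.3028; (λ² − 11λ + 29) = 0 ⇒ λ = (11 ± √5)/2 ≈ 4.382, 6.618.
(Check: the roots sum (with multiplicity) to 28, matching trace L = Σdeg = 2·14 = 28.)
Laplacian eigenvalues: [0.0, 2.5858, 2.6972, 4.382, 5.4142, 6.3028, 6.618]. Algebraic connectivity (smallest non-zero eigenvalue) = 2.5858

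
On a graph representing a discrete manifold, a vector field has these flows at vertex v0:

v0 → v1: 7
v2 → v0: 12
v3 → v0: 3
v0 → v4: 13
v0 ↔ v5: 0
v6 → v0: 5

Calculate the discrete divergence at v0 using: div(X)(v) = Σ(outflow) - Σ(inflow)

Divergence = sum of outgoing flows = 7 + (-12) + (-3) + 13 + 0 + (-5) = 0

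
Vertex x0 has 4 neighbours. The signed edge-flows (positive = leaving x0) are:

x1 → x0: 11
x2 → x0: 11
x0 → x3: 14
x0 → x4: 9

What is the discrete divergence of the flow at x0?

Divergence = sum of outgoing flows = (-11) + (-11) + 14 + 9 = 1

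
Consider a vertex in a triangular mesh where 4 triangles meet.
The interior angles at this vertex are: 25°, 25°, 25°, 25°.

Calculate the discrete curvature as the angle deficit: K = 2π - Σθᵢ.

Sum of angles = 100°. K = 360° - 100° = 260° = 13π/9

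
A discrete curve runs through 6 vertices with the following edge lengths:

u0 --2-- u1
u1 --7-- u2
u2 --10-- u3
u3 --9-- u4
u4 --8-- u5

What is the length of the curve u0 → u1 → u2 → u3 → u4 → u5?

Arc length = 2 + 7 + 10 + 9 + 8 = 36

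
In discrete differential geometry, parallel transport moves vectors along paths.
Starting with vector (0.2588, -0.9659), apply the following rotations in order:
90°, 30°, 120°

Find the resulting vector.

Total rotation: 90° + 30° + 120° = 240° ≡ -120° (mod 360°). Final vector: (-0.9659, 0.2588)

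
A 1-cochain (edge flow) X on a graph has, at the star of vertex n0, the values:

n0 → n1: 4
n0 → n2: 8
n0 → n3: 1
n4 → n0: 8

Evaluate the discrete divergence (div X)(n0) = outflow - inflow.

Divergence = sum of outgoing flows = 4 + 8 + 1 + (-8) = 5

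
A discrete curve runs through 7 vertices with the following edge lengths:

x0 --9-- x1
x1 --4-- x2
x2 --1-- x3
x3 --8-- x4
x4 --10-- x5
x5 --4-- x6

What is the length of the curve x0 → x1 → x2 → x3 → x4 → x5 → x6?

Arc length = 9 + 4 + 1 + 8 + 10 + 4 = 36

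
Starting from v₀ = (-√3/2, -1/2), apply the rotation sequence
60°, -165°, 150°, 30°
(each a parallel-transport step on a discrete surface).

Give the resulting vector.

Total rotation: 60° + (-165°) + 150° + 30° = 75°. Final vector: (0.2588, -0.9659)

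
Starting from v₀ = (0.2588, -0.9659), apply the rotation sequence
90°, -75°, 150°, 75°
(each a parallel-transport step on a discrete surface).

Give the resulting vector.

Total rotation: 90° + (-75°) + 150° + 75° = 240° ≡ -120° (mod 360°). Final vector: (-0.9659, 0.2588)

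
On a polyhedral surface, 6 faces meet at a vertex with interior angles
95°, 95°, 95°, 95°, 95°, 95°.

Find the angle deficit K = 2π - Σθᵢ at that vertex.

Sum of angles = 570°. K = 360° - 570° = -210° = -7π/6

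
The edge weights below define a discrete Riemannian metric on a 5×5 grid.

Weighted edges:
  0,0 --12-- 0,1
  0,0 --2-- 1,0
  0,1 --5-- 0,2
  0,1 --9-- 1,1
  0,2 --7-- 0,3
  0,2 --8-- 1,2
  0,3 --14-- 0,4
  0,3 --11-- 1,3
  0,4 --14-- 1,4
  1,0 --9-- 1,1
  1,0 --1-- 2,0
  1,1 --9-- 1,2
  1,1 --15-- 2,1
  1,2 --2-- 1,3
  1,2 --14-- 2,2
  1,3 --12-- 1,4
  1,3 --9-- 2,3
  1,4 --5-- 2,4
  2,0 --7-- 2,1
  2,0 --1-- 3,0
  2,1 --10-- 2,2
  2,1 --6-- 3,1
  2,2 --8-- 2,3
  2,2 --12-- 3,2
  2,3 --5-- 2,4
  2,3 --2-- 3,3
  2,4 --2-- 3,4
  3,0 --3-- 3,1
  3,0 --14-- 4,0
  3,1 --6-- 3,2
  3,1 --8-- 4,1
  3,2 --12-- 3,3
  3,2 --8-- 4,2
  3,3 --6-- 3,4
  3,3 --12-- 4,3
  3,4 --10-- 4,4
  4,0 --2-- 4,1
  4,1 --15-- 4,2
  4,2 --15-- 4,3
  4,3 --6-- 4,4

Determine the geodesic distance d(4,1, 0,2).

Shortest path: 4,1 → 3,1 → 3,0 → 2,0 → 1,0 → 0,0 → 0,1 → 0,2, total weight = 32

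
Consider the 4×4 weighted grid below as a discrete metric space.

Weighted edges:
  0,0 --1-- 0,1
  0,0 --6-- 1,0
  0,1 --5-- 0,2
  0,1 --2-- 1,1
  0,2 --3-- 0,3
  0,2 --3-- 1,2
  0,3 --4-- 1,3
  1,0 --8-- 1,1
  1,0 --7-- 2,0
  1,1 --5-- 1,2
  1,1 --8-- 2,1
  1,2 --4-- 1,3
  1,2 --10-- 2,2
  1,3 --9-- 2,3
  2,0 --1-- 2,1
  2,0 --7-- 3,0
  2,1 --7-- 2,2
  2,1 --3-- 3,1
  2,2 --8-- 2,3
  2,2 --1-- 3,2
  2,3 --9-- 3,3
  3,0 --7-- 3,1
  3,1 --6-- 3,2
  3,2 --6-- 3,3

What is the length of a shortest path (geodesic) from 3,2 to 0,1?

Shortest path: 3,2 → 2,2 → 2,1 → 1,1 → 0,1, total weight = 18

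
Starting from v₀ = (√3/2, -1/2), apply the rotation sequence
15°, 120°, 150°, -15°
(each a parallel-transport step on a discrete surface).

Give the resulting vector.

Total rotation: 15° + 120° + 150° + (-15°) = 270° ≡ -90° (mod 360°). Final vector: (-0.5000, -0.8660)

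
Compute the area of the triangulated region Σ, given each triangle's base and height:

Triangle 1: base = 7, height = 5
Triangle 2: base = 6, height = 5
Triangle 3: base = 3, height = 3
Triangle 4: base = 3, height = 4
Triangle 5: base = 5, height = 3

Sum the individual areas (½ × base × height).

(1/2)×7×5 + (1/2)×6×5 + (1/2)×3×3 + (1/2)×3×4 + (1/2)×5×3 = 50.5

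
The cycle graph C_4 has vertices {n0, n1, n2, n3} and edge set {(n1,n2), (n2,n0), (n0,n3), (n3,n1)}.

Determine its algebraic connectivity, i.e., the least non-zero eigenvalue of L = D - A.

The cycle graph C_n has Laplacian eigenvalues λ_k = 2 − 2cos(2πk/n), k = 0, 1, …, n−1. Here n = 4:
k=0: 2 − 2cos(0) = 0.0; k=1: 2 − 2cos(π/2) = 2.0; k=2: 2 − 2cos(π) = 4.0; k=3: 2 − 2cos(3π/2) = 2.0.
Laplacian eigenvalues: [0.0, 2.0, 2.0, 4.0]. Algebraic connectivity (smallest non-zero eigenvalue) = 2.0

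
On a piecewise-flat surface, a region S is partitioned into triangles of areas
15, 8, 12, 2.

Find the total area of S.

15 + 8 + 12 + 2 = 37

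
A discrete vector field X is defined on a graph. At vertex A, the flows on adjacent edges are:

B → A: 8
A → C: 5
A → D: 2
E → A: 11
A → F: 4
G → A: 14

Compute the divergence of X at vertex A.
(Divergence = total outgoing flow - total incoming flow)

Divergence = sum of outgoing flows = (-8) + 5 + 2 + (-11) + 4 + (-14) = -22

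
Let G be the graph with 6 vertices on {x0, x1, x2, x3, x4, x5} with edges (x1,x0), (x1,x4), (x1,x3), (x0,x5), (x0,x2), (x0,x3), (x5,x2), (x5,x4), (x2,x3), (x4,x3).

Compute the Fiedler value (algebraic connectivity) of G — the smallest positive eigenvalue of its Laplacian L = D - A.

Degrees: deg(x0) = 4, deg(x1) = 3, deg(x2) = 3, deg(x3) = 4, deg(x4) = 3, deg(x5) = 3.
L = D − A with rows/columns ordered (x0, x1, x2, x3, x4, x5):
  [ 4, -1, -1, -1,  0, -1]
  [-1,  3,  0, -1, -1,  0]
  [-1,  0,  3, -1,  0, -1]
  [-1, -1, -1,  4, -1,  0]
  [ 0, -1,  0, -1,  3, -1]
  [-1,  0, -1,  0, -1,  3]
Characteristic polynomial: det(λI − L) = λ(λ² − 8λ + 13)(λ − 3)(λ − 4)(λ − 5).
Roots: λ = 0; (λ² − 8λ + 13) = 0 ⇒ λ = 4 ± √3 ≈ 2.2679, 5.7321; (λ − 3) = 0 ⇒ λ = 3; (λ − 4) = 0 ⇒ λ = 4; (λ − 5) = 0 ⇒ λ = 5.
(Check: the roots sum (with multiplicity) to 20, matching trace L = Σdeg = 2·10 = 20.)
Laplacian eigenvalues: [0.0, 2.2679, 3.0, 4.0, 5.0, 5.7321]. Algebraic connectivity (smallest non-zero eigenvalue) = 2.2679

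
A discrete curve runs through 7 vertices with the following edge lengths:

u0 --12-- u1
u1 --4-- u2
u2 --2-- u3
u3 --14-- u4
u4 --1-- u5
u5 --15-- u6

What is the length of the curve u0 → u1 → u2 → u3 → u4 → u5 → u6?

Arc length = 12 + 4 + 2 + 14 + 1 + 15 = 48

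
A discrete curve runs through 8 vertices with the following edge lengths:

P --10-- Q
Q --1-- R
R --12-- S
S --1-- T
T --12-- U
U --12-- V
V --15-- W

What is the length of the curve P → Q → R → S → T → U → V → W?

Arc length = 10 + 1 + 12 + 1 + 12 + 12 + 15 = 63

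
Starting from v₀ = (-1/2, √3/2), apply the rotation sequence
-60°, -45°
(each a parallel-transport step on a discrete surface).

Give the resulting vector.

Total rotation: (-60°) + (-45°) = -105°. Final vector: (0.9659, 0.2588)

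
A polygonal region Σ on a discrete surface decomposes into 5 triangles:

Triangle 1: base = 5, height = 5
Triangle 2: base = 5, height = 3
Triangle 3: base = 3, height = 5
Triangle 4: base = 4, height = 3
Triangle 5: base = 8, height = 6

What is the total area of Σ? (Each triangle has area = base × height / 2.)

(1/2)×5×5 + (1/2)×5×3 + (1/2)×3×5 + (1/2)×4×3 + (1/2)×8×6 = 57.5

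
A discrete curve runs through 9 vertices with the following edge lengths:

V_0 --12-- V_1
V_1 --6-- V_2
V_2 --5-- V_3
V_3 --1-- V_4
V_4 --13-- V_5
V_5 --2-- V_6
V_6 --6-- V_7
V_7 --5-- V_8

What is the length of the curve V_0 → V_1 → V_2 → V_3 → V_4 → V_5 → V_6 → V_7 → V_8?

Arc length = 12 + 6 + 5 + 1 + 13 + 2 + 6 + 5 = 50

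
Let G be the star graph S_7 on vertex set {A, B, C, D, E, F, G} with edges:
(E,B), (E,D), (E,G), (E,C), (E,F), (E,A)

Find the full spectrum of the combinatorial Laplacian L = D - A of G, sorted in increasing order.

The star S_7 is the complete bipartite graph K_{1,6} (one hub of degree 6, 6 leaves of degree 1). The Laplacian spectrum of K_{p,q} is 0, p (multiplicity q−1), q (multiplicity p−1), p+q. With p = 1, q = 6: 0 once, 1 with multiplicity 5, and 7 once. (Check: trace L = sum of degrees = 12 = 5·1 + 7.)
Laplacian eigenvalues (increasing order): [0.0, 1.0, 1.0, 1.0, 1.0, 1.0, 7.0]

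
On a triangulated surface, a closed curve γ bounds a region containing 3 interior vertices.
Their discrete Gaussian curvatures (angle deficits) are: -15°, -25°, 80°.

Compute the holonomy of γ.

Holonomy = total enclosed curvature = (-15°) + (-25°) + 80° = 40°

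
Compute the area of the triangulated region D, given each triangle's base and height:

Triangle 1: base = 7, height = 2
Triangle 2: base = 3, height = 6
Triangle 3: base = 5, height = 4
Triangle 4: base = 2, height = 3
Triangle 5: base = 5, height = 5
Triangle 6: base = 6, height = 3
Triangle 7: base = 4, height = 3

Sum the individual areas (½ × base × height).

(1/2)×7×2 + (1/2)×3×6 + (1/2)×5×4 + (1/2)×2×3 + (1/2)×5×5 + (1/2)×6×3 + (1/2)×4×3 = 56.5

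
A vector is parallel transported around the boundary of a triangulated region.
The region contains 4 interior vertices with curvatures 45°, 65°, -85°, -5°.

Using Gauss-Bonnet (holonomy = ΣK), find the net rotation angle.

Holonomy = total enclosed curvature = 45° + 65° + (-85°) + (-5°) = 20°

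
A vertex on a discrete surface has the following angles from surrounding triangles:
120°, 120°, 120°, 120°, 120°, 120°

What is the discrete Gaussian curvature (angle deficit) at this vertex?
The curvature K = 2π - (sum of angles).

Sum of angles = 720°. K = 360° - 720° = -360° = -2π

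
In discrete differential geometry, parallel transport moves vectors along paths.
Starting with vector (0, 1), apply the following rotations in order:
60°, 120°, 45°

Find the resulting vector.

Total rotation: 60° + 120° + 45° = 225° ≡ -135° (mod 360°). Final vector: (0.7071, -0.7071)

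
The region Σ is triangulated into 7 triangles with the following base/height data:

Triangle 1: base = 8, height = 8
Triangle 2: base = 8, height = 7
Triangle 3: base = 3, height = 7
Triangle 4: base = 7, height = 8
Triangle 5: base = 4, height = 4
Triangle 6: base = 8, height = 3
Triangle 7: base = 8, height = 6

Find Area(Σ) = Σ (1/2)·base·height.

(1/2)×8×8 + (1/2)×8×7 + (1/2)×3×7 + (1/2)×7×8 + (1/2)×4×4 + (1/2)×8×3 + (1/2)×8×6 = 142.5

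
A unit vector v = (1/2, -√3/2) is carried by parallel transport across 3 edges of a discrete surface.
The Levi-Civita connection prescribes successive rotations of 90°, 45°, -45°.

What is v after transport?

Total rotation: 90° + 45° + (-45°) = 90°. Final vector: (0.8660, 0.5000)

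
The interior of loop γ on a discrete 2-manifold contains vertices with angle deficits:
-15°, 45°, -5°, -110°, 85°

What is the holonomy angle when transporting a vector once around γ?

Holonomy = total enclosed curvature = (-15°) + 45° + (-5°) + (-110°) + 85° = 0°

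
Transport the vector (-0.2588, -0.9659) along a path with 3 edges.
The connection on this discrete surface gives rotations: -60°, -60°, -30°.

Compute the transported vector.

Total rotation: (-60°) + (-60°) + (-30°) = -150°. Final vector: (-0.2588, 0.9659)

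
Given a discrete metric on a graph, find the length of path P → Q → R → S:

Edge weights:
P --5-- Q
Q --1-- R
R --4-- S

Arc length = 5 + 1 + 4 = 10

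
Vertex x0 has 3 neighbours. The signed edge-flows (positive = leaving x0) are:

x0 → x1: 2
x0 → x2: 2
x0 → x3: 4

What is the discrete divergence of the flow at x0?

Divergence = sum of outgoing flows = 2 + 2 + 4 = 8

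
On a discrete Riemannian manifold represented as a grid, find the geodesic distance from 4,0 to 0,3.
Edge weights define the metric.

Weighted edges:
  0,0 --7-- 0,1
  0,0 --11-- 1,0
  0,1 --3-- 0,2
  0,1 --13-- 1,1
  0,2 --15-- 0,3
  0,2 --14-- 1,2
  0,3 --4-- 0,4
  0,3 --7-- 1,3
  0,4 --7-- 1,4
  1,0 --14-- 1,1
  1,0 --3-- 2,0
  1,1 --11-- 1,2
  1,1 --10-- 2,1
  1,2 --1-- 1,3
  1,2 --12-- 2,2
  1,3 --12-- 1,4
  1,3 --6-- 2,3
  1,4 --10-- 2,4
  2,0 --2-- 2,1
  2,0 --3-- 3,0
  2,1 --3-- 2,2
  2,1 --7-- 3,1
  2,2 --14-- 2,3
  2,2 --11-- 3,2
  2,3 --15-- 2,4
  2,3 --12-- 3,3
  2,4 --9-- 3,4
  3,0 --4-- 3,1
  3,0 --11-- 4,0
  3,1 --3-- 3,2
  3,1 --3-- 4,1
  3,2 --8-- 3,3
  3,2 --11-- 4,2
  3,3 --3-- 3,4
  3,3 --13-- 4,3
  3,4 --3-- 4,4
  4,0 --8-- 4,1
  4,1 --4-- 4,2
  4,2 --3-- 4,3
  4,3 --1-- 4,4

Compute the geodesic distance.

Shortest path: 4,0 → 3,0 → 2,0 → 2,1 → 2,2 → 1,2 → 1,3 → 0,3, total weight = 39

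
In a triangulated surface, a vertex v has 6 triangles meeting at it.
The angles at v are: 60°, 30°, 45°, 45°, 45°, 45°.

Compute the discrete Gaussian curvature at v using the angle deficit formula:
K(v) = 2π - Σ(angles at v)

Sum of angles = 270°. K = 360° - 270° = 90° = π/2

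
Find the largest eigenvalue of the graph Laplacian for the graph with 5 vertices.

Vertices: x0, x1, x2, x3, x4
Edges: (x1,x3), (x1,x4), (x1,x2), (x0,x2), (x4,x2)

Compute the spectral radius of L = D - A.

Degrees: deg(x0) = 1, deg(x1) = 3, deg(x2) = 3, deg(x3) = 1, deg(x4) = 2.
L = D − A with rows/columns ordered (x0, x1, x2, x3, x4):
  [ 1,  0, -1,  0,  0]
  [ 0,  3, -1, -1, -1]
  [-1, -1,  3,  0, -1]
  [ 0, -1,  0,  1,  0]
  [ 0, -1, -1,  0,  2]
Characteristic polynomial: det(λI − L) = λ(λ² − 5λ + 3)(λ² − 5λ + 5).
Roots: λ = 0; (λ² − 5λ + 3) = 0 ⇒ λ = (5 ± √13)/2 ≈ 0.6972, 4.3028; (λ² − 5λ + 5) = 0 ⇒ λ = (5 ± √5)/2 ≈ 1.382, 3.618.
(Check: the roots sum (with multiplicity) to 10, matching trace L = Σdeg = 2·5 = 10.)
Laplacian eigenvalues: [0.0, 0.6972, 1.382, 3.618, 4.3028]. Largest eigenvalue (spectral radius) = 4.3028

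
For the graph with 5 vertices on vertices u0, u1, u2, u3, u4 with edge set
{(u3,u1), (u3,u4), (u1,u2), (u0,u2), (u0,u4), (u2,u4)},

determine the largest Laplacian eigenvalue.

Degrees: deg(u0) = 2, deg(u1) = 2, deg(u2) = 3, deg(u3) = 2, deg(u4) = 3.
L = D − A with rows/columns ordered (u0, u1, u2, u3, u4):
  [ 2,  0, -1,  0, -1]
  [ 0,  2, -1, -1,  0]
  [-1, -1,  3,  0, -1]
  [ 0, -1,  0,  2, -1]
  [-1,  0, -1, -1,  3]
Characteristic polynomial: det(λI − L) = λ(λ² − 5λ + 5)(λ² − 7λ + 11).
Roots: λ = 0; (λ² − 5λ + 5) = 0 ⇒ λ = (5 ± √5)/2 ≈ 1.382, 3.618; (λ² − 7λ + 11) = 0 ⇒ λ = (7 ± √5)/2 ≈ 2.382, 4.618.
(Check: the roots sum (with multiplicity) to 12, matching trace L = Σdeg = 2·6 = 12.)
Laplacian eigenvalues: [0.0, 1.382, 2.382, 3.618, 4.618]. Largest eigenvalue (spectral radius) = 4.618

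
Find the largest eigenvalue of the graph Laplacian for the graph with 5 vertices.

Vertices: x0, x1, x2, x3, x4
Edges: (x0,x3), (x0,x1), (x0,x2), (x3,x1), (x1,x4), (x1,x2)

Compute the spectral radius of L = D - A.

Degrees: deg(x0) = 3, deg(x1) = 4, deg(x2) = 2, deg(x3) = 2, deg(x4) = 1.
L = D − A with rows/columns ordered (x0, x1, x2, x3, x4):
  [ 3, -1, -1, -1,  0]
  [-1,  4, -1, -1, -1]
  [-1, -1,  2,  0,  0]
  [-1, -1,  0,  2,  0]
  [ 0, -1,  0,  0,  1]
Characteristic polynomial: det(λI − L) = λ(λ − 1)(λ − 2)(λ − 4)(λ − 5).
Roots: λ = 0; (λ − 1) = 0 ⇒ λ = 1; (λ − 2) = 0 ⇒ λ = 2; (λ − 4) = 0 ⇒ λ = 4; (λ − 5) = 0 ⇒ λ = 5.
(Check: the roots sum (with multiplicity) to 12, matching trace L = Σdeg = 2·6 = 12.)
Laplacian eigenvalues: [0.0, 1.0, 2.0, 4.0, 5.0]. Largest eigenvalue (spectral radius) = 5.0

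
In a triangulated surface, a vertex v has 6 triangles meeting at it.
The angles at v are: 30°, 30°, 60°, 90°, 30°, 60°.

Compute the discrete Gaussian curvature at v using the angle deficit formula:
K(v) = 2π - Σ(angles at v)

Sum of angles = 300°. K = 360° - 300° = 60°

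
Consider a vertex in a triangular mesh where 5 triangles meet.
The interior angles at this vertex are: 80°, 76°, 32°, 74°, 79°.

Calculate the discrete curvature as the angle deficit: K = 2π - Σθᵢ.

Sum of angles = 341°. K = 360° - 341° = 19° = 19π/180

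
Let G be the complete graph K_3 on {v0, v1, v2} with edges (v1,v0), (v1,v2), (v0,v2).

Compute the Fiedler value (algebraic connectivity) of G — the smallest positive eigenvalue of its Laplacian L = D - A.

For the complete graph K_n, L = nI − J (J = all-ones matrix). J has eigenvalues n (once, eigenvector 𝟙) and 0 (multiplicity n−1), so L has eigenvalues 0 (once) and n (multiplicity n−1). Here n = 3: eigenvalue 0 once and 3 with multiplicity 2.
Laplacian eigenvalues: [0.0, 3.0, 3.0]. Algebraic connectivity (smallest non-zero eigenvalue) = 3.0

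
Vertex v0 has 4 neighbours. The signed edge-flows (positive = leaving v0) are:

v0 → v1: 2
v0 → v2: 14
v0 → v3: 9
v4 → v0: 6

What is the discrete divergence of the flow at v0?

Divergence = sum of outgoing flows = 2 + 14 + 9 + (-6) = 19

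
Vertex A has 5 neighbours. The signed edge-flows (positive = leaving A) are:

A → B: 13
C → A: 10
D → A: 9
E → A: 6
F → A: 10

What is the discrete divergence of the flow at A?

Divergence = sum of outgoing flows = 13 + (-10) + (-9) + (-6) + (-10) = -22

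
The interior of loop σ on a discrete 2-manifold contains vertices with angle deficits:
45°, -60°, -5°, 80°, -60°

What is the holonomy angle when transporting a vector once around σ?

Holonomy = total enclosed curvature = 45° + (-60°) + (-5°) + 80° + (-60°) = 0°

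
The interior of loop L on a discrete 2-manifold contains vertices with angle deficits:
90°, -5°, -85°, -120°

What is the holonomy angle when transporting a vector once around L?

Holonomy = total enclosed curvature = 90° + (-5°) + (-85°) + (-120°) = -120°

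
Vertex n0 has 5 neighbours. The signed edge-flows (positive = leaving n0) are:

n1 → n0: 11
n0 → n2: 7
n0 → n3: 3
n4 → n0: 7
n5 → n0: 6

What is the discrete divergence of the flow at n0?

Divergence = sum of outgoing flows = (-11) + 7 + 3 + (-7) + (-6) = -14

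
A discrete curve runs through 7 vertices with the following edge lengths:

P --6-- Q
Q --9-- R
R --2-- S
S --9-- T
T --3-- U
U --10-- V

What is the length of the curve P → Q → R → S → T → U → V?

Arc length = 6 + 9 + 2 + 9 + 3 + 10 = 39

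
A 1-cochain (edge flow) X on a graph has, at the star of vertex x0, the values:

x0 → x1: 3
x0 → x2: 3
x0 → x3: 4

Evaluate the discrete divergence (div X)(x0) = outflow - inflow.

Divergence = sum of outgoing flows = 3 + 3 + 4 = 10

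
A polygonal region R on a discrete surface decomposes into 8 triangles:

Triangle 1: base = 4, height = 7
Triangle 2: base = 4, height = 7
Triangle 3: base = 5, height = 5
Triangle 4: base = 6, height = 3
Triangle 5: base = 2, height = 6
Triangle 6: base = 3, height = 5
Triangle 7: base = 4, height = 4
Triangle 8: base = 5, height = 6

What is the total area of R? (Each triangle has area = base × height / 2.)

(1/2)×4×7 + (1/2)×4×7 + (1/2)×5×5 + (1/2)×6×3 + (1/2)×2×6 + (1/2)×3×5 + (1/2)×4×4 + (1/2)×5×6 = 86.0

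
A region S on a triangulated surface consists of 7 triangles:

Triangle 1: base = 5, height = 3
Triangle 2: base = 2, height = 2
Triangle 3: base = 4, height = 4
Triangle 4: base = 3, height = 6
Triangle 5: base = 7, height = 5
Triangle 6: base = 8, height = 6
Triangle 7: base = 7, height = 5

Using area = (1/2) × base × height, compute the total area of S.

(1/2)×5×3 + (1/2)×2×2 + (1/2)×4×4 + (1/2)×3×6 + (1/2)×7×5 + (1/2)×8×6 + (1/2)×7×5 = 85.5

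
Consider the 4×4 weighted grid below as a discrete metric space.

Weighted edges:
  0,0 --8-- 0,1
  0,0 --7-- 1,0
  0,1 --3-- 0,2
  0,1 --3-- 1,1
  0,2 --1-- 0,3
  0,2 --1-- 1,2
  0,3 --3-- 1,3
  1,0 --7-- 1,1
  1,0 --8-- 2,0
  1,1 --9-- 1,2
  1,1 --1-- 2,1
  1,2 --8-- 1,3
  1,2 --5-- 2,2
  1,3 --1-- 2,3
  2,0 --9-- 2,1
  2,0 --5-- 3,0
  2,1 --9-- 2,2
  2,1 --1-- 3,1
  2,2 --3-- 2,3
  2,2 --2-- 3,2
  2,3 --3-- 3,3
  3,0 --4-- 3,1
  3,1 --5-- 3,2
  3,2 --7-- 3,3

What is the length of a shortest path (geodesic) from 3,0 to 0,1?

Shortest path: 3,0 → 3,1 → 2,1 → 1,1 → 0,1, total weight = 9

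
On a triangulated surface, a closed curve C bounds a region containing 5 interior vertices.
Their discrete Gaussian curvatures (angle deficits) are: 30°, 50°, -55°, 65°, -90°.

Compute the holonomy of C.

Holonomy = total enclosed curvature = 30° + 50° + (-55°) + 65° + (-90°) = 0°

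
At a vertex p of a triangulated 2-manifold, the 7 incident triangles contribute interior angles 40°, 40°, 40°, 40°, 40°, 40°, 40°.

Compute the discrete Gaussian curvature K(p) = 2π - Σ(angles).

Sum of angles = 280°. K = 360° - 280° = 80° = 4π/9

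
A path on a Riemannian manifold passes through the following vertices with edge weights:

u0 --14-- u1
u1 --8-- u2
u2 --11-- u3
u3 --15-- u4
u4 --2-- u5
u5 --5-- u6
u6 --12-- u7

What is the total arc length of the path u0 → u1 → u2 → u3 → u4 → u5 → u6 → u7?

Arc length = 14 + 8 + 11 + 15 + 2 + 5 + 12 = 67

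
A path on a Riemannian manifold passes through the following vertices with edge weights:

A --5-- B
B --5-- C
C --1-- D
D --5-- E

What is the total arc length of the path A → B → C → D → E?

Arc length = 5 + 5 + 1 + 5 = 16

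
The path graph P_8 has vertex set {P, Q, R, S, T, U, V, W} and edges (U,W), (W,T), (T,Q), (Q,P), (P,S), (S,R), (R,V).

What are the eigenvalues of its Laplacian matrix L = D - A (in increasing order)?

The path graph P_n has Laplacian eigenvalues λ_k = 2 − 2cos(kπ/n), k = 0, 1, …, n−1. Here n = 8:
k=0: 2 − 2cos(0) = 0.0; k=1: 2 − 2cos(π/8) = 0.1522; k=2: 2 − 2cos(π/4) = 0.5858; k=3: 2 − 2cos(3π/8) = 1.2346; k=4: 2 − 2cos(π/2) = 2.0; k=5: 2 − 2cos(5π/8) = 2.7654; k=6: 2 − 2cos(3π/4) = 3.4142; k=7: 2 − 2cos(7π/8) = 3.8478.
Laplacian eigenvalues (increasing order): [0.0, 0.1522, 0.5858, 1.2346, 2.0, 2.7654, 3.4142, 3.8478]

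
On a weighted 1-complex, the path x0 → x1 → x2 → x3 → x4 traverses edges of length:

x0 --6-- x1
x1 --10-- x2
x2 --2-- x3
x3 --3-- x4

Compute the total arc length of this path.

Arc length = 6 + 10 + 2 + 3 = 21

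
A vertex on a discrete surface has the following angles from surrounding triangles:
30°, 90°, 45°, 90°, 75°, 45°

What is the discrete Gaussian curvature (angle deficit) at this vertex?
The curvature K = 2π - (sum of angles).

Sum of angles = 375°. K = 360° - 375° = -15°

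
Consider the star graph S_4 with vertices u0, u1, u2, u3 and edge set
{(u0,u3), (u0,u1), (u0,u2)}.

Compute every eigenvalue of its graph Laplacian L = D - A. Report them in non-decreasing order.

The star S_4 is the complete bipartite graph K_{1,3} (one hub of degree 3, 3 leaves of degree 1). The Laplacian spectrum of K_{p,q} is 0, p (multiplicity q−1), q (multiplicity p−1), p+q. With p = 1, q = 3: 0 once, 1 with multiplicity 2, and 4 once. (Check: trace L = sum of degrees = 6 = 2·1 + 4.)
Laplacian eigenvalues (increasing order): [0.0, 1.0, 1.0, 4.0]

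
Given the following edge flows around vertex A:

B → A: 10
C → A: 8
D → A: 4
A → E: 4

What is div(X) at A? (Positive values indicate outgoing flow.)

Divergence = sum of outgoing flows = (-10) + (-8) + (-4) + 4 = -18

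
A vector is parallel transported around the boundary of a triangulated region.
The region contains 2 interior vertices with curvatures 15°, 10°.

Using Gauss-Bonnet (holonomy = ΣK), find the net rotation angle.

Holonomy = total enclosed curvature = 15° + 10° = 25°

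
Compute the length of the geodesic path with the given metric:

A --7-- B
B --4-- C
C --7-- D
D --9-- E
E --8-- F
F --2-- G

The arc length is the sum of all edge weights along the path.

Arc length = 7 + 4 + 7 + 9 + 8 + 2 = 37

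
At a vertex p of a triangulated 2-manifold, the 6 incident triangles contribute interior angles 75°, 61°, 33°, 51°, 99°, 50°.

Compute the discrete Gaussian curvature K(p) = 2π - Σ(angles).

Sum of angles = 369°. K = 360° - 369° = -9° = -π/20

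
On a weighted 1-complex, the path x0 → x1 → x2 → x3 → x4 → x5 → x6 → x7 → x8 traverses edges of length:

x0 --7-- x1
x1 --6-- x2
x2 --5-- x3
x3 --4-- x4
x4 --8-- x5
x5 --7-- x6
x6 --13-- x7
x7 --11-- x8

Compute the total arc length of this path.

Arc length = 7 + 6 + 5 + 4 + 8 + 7 + 13 + 11 = 61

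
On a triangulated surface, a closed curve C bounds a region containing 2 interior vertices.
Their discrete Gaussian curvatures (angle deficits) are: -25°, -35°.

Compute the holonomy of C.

Holonomy = total enclosed curvature = (-25°) + (-35°) = -60°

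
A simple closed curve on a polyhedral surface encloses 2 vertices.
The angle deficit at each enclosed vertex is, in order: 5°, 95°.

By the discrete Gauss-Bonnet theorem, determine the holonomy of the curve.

Holonomy = total enclosed curvature = 5° + 95° = 100°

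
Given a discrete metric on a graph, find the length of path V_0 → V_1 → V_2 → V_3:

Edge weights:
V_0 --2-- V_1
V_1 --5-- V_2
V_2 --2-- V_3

Arc length = 2 + 5 + 2 = 9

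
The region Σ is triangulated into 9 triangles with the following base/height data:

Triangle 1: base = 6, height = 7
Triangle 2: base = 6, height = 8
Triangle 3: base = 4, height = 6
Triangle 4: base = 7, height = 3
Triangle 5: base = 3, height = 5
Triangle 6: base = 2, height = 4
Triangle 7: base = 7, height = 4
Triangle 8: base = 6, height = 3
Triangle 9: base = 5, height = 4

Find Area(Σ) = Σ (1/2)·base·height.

(1/2)×6×7 + (1/2)×6×8 + (1/2)×4×6 + (1/2)×7×3 + (1/2)×3×5 + (1/2)×2×4 + (1/2)×7×4 + (1/2)×6×3 + (1/2)×5×4 = 112.0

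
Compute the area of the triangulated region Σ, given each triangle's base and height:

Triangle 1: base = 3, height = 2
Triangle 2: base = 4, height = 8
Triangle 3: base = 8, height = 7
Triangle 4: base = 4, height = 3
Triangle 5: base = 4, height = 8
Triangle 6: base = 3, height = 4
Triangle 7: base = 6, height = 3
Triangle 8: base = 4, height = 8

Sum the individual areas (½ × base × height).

(1/2)×3×2 + (1/2)×4×8 + (1/2)×8×7 + (1/2)×4×3 + (1/2)×4×8 + (1/2)×3×4 + (1/2)×6×3 + (1/2)×4×8 = 100.0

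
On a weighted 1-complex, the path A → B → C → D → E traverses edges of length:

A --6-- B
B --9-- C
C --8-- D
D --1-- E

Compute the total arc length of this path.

Arc length = 6 + 9 + 8 + 1 = 24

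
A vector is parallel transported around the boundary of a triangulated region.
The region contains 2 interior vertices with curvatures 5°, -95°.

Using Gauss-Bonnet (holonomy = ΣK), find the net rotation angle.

Holonomy = total enclosed curvature = 5° + (-95°) = -90°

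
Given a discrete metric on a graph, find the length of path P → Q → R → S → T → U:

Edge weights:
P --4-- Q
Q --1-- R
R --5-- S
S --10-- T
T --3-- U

Arc length = 4 + 1 + 5 + 10 + 3 = 23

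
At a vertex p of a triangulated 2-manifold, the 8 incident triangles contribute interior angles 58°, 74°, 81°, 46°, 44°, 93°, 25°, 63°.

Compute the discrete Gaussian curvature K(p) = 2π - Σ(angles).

Sum of angles = 484°. K = 360° - 484° = -124° = -31π/45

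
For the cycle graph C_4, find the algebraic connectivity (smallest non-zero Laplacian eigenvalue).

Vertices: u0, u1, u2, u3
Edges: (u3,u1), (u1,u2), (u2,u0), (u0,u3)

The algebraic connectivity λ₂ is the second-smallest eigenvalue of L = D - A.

The cycle graph C_n has Laplacian eigenvalues λ_k = 2 − 2cos(2πk/n), k = 0, 1, …, n−1. Here n = 4:
k=0: 2 − 2cos(0) = 0.0; k=1: 2 − 2cos(π/2) = 2.0; k=2: 2 − 2cos(π) = 4.0; k=3: 2 − 2cos(3π/2) = 2.0.
Laplacian eigenvalues: [0.0, 2.0, 2.0, 4.0]. Algebraic connectivity (smallest non-zero eigenvalue) = 2.0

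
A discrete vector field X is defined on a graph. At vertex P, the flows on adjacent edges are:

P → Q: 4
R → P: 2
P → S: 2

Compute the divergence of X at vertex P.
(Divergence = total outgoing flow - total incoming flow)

Divergence = sum of outgoing flows = 4 + (-2) + 2 = 4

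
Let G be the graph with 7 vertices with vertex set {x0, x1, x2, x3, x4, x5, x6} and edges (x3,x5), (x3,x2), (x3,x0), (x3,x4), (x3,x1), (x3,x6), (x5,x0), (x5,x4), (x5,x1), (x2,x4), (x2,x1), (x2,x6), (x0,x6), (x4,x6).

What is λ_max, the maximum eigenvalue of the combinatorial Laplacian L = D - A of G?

Degrees: deg(x0) = 3, deg(x1) = 3, deg(x2) = 4, deg(x3) = 6, deg(x4) = 4, deg(x5) = 4, deg(x6) = 4.
L = D − A with rows/columns ordered (x0, x1, x2, x3, x4, x5, x6):
  [ 3,  0,  0, -1,  0, -1, -1]
  [ 0,  3, -1, -1,  0, -1,  0]
  [ 0, -1,  4, -1, -1,  0, -1]
  [-1, -1, -1,  6, -1, -1, -1]
  [ 0,  0, -1, -1,  4, -1, -1]
  [-1, -1,  0, -1, -1,  4,  0]
  [-1,  0, -1, -1, -1,  0,  4]
Characteristic polynomial: det(λI − L) = λ(λ² − 8λ + 14)(λ − 3)(λ − 4)(λ − 6)(λ − 7).
Roots: λ = 0; (λ² − 8λ + 14) = 0 ⇒ λ = 4 ± √2 ≈ 2.5858, 5.4142; (λ − 3) = 0 ⇒ λ = 3; (λ − 4) = 0 ⇒ λ = 4; (λ − 6) = 0 ⇒ λ = 6; (λ − 7) = 0 ⇒ λ = 7.
(Check: the roots sum (with multiplicity) to 28, matching trace L = Σdeg = 2·14 = 28.)
Laplacian eigenvalues: [0.0, 2.5858, 3.0, 4.0, 5.4142, 6.0, 7.0]. Largest eigenvalue (spectral radius) = 7.0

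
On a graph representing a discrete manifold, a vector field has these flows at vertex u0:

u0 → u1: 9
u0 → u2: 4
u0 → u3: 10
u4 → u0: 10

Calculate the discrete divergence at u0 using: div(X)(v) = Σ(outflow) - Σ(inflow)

Divergence = sum of outgoing flows = 9 + 4 + 10 + (-10) = 13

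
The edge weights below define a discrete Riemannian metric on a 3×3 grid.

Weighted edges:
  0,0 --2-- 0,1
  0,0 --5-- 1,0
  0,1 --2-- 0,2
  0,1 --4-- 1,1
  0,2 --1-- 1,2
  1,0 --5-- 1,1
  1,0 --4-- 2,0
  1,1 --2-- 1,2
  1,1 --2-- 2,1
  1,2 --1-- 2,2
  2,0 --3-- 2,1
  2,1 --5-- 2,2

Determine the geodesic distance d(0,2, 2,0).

Shortest path: 0,2 → 1,2 → 1,1 → 2,1 → 2,0, total weight = 8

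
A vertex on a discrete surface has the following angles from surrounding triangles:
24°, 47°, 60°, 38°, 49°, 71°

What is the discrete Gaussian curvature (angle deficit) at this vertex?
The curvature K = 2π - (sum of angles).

Sum of angles = 289°. K = 360° - 289° = 71° = 71π/180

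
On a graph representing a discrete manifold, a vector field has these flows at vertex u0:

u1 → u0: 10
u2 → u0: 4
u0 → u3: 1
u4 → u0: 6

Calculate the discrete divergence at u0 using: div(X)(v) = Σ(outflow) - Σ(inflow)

Divergence = sum of outgoing flows = (-10) + (-4) + 1 + (-6) = -19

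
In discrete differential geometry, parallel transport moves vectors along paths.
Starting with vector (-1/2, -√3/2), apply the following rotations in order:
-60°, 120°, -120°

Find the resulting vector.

Total rotation: (-60°) + 120° + (-120°) = -60°. Final vector: (-1, 0)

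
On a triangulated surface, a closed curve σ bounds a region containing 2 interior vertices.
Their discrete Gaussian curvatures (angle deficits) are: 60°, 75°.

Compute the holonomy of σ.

Holonomy = total enclosed curvature = 60° + 75° = 135°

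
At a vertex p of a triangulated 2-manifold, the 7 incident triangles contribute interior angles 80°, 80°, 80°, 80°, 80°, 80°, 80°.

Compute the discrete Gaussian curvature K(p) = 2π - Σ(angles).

Sum of angles = 560°. K = 360° - 560° = -200°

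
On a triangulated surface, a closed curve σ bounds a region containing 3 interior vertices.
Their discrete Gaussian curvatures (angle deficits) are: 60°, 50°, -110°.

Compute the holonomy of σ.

Holonomy = total enclosed curvature = 60° + 50° + (-110°) = 0°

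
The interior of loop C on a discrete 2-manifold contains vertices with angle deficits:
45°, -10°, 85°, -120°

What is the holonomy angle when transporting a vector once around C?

Holonomy = total enclosed curvature = 45° + (-10°) + 85° + (-120°) = 0°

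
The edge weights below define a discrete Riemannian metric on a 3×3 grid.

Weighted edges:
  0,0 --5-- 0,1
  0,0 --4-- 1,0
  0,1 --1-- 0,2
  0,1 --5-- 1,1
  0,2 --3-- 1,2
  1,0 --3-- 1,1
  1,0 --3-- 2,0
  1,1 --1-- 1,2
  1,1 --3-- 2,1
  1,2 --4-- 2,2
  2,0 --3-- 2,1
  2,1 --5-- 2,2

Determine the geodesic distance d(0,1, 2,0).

Shortest path: 0,1 → 1,1 → 1,0 → 2,0, total weight = 11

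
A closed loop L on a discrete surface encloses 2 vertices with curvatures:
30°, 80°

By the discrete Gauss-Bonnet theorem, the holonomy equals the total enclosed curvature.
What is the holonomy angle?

Holonomy = total enclosed curvature = 30° + 80° = 110°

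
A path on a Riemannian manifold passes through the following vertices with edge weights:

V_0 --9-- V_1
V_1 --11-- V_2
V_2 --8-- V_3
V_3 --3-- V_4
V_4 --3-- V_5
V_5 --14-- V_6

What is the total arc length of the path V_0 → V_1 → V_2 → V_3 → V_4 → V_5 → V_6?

Arc length = 9 + 11 + 8 + 3 + 3 + 14 = 48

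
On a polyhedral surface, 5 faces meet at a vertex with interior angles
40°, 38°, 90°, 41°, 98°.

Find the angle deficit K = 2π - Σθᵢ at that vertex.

Sum of angles = 307°. K = 360° - 307° = 53° = 53π/180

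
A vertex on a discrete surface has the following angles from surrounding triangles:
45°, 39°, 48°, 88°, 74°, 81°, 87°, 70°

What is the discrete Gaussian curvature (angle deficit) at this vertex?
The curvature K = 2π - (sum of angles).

Sum of angles = 532°. K = 360° - 532° = -172° = -43π/45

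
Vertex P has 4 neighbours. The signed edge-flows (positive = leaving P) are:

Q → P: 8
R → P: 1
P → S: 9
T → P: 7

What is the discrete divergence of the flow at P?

Divergence = sum of outgoing flows = (-8) + (-1) + 9 + (-7) = -7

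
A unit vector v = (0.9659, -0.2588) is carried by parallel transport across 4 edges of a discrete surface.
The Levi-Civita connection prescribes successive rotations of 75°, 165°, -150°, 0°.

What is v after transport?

Total rotation: 75° + 165° + (-150°) + 0° = 90°. Final vector: (0.2588, 0.9659)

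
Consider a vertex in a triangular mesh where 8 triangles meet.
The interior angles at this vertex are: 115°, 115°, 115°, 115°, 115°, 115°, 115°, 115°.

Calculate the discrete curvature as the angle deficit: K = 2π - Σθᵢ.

Sum of angles = 920°. K = 360° - 920° = -560° = -28π/9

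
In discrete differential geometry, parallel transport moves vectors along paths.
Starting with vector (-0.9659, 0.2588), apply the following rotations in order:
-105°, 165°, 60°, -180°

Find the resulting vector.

Total rotation: (-105°) + 165° + 60° + (-180°) = -60°. Final vector: (-0.2588, 0.9659)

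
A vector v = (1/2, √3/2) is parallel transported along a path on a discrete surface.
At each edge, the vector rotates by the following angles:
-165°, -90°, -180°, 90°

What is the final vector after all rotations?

Total rotation: (-165°) + (-90°) + (-180°) + 90° = -345° ≡ 15° (mod 360°). Final vector: (0.2588, 0.9659)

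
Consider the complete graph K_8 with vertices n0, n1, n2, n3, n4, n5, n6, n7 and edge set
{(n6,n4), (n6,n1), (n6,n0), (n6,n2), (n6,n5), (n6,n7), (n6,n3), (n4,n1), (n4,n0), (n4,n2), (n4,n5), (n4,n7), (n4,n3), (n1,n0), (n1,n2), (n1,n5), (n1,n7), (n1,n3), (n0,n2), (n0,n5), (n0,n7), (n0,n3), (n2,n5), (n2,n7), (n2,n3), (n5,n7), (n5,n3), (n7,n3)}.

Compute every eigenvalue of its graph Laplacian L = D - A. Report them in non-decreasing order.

For the complete graph K_n, L = nI − J (J = all-ones matrix). J has eigenvalues n (once, eigenvector 𝟙) and 0 (multiplicity n−1), so L has eigenvalues 0 (once) and n (multiplicity n−1). Here n = 8: eigenvalue 0 once and 8 with multiplicity 7.
Laplacian eigenvalues (increasing order): [0.0, 8.0, 8.0, 8.0, 8.0, 8.0, 8.0, 8.0]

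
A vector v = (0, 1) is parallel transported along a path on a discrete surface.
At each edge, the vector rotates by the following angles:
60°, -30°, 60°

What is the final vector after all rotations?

Total rotation: 60° + (-30°) + 60° = 90°. Final vector: (-1, 0)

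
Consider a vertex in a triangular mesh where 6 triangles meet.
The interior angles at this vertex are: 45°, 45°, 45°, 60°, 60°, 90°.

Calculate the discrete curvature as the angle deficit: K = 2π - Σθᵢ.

Sum of angles = 345°. K = 360° - 345° = 15° = π/12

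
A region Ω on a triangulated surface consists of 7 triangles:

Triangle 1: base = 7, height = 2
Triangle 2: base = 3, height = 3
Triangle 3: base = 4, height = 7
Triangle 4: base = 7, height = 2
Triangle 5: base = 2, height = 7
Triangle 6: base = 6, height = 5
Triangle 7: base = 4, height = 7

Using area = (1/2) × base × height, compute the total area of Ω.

(1/2)×7×2 + (1/2)×3×3 + (1/2)×4×7 + (1/2)×7×2 + (1/2)×2×7 + (1/2)×6×5 + (1/2)×4×7 = 68.5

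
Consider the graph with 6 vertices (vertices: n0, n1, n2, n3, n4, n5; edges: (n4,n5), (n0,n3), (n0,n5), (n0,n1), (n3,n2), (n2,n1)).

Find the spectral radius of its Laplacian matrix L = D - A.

Degrees: deg(n0) = 3, deg(n1) = 2, deg(n2) = 2, deg(n3) = 2, deg(n4) = 1, deg(n5) = 2.
L = D − A with rows/columns ordered (n0, n1, n2, n3, n4, n5):
  [ 3, -1,  0, -1,  0, -1]
  [-1,  2, -1,  0,  0,  0]
  [ 0, -1,  2, -1,  0,  0]
  [-1,  0, -1,  2,  0,  0]
  [ 0,  0,  0,  0,  1, -1]
  [-1,  0,  0,  0, -1,  2]
Characteristic polynomial: det(λI − L) = λ(λ² − 5λ + 2)(λ − 2)²(λ − 3).
Roots: λ = 0; (λ² − 5λ + 2) = 0 ⇒ λ = (5 ± √17)/2 ≈ 0.4384, 4.5616; (λ − 2) = 0 ⇒ λ = 2 (multiplicity 2); (λ − 3) = 0 ⇒ λ = 3.
(Check: the roots sum (with multiplicity) to 12, matching trace L = Σdeg = 2·6 = 12.)
Laplacian eigenvalues: [0.0, 0.4384, 2.0, 2.0, 3.0, 4.5616]. Largest eigenvalue (spectral radius) = 4.5616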